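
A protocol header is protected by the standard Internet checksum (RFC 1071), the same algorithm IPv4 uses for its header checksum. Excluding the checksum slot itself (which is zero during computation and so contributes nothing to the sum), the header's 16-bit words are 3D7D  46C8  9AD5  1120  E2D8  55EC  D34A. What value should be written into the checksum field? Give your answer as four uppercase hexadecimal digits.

One's-complement addition (fold any carry out of bit 15 back into bit 0):
  0x3D7D + 0x46C8 = 0x08445
  0x8445 + 0x9AD5 = 0x11F1A → wrap carry → 0x1F1B
  0x1F1B + 0x1120 = 0x0303B
  0x303B + 0xE2D8 = 0x11313 → wrap carry → 0x1314
  0x1314 + 0x55EC = 0x06900
  0x6900 + 0xD34A = 0x13C4A → wrap carry → 0x3C4B
One's-complement sum = 0x3C4B.
Checksum = ~0x3C4B & 0xFFFF = 0xC3B4.

C3B4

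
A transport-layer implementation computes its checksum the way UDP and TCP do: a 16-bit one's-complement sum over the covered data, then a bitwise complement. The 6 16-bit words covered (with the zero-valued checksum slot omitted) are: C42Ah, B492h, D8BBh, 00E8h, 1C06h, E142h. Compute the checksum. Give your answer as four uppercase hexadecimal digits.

One's-complement addition (fold any carry out of bit 15 back into bit 0):
  0xC42A + 0xB492 = 0x178BC → wrap carry → 0x78BD
  0x78BD + 0xD8BB = 0x15178 → wrap carry → 0x5179
  0x5179 + 0x00E8 = 0x05261
  0x5261 + 0x1C06 = 0x06E67
  0x6E67 + 0xE142 = 0x14FA9 → wrap carry → 0x4FAA
One's-complement sum = 0x4FAA.
Checksum = ~0x4FAA & 0xFFFF = 0xB055.

B055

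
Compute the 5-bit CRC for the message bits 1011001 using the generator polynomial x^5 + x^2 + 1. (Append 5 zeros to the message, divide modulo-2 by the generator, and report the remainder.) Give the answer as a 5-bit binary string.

Append 5 zeros: 101100100000. Divide by 100101 (XOR where the leading bit is 1):
  pos 0: 101100 XOR 100101 = 001001
  pos 2: 100110 XOR 100101 = 000011
  pos 6: 110000 XOR 100101 = 010101
Remainder (last 5 bits) = 10101. This is the CRC / FCS.

10101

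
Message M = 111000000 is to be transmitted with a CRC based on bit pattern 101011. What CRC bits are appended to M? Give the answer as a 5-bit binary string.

Append 5 zeros: 11100000000000. Divide by 101011 (XOR where the leading bit is 1):
  pos 0: 111000 XOR 101011 = 010011
  pos 1: 100110 XOR 101011 = 001101
  pos 3: 110100 XOR 101011 = 011111
  pos 4: 111110 XOR 101011 = 010101
  pos 5: 101010 XOR 101011 = 000001
Remainder (last 5 bits) = 01000. This is the CRC / FCS.

01000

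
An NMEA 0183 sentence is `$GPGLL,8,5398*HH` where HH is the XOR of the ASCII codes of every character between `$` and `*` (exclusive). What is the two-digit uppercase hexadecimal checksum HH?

XOR the ASCII codes of the payload characters:
  'G' = 0x47 → acc = 0x47
  'P' = 0x50 → acc = 0x17
  'G' = 0x47 → acc = 0x50
  'L' = 0x4C → acc = 0x1C
  'L' = 0x4C → acc = 0x50
  ',' = 0x2C → acc = 0x7C
  '8' = 0x38 → acc = 0x44
  ',' = 0x2C → acc = 0x68
  '5' = 0x35 → acc = 0x5D
  '3' = 0x33 → acc = 0x6E
  '9' = 0x39 → acc = 0x57
  '8' = 0x38 → acc = 0x6F
Checksum = 0x6F.

6F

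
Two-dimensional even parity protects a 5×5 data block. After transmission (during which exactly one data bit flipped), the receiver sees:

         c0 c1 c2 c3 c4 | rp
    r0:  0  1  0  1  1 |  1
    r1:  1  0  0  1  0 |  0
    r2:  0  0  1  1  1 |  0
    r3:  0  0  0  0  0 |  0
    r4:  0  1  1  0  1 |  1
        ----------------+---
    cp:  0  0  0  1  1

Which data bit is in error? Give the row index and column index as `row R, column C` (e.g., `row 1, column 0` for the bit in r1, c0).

row 2, column 0

Recompute each row's even parity and compare to rp:
  r0: data parity 1, sent rp 1 → ok
  r1: data parity 0, sent rp 0 → ok
  r2: data parity 1, sent rp 0 → mismatch
  r3: data parity 0, sent rp 0 → ok
  r4: data parity 1, sent rp 1 → ok
Recompute each column's even parity and compare to cp:
  c0: data parity 1, sent cp 0 → mismatch
  c1: data parity 0, sent cp 0 → ok
  c2: data parity 0, sent cp 0 → ok
  c3: data parity 1, sent cp 1 → ok
  c4: data parity 1, sent cp 1 → ok
Exactly one row (r2) and one column (c0) fail → the flipped bit is at their intersection.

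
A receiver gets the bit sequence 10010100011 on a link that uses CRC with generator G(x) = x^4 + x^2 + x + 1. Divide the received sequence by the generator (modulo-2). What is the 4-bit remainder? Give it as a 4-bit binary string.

0100

Modulo-2 division of 10010100011 by 10111:
  pos 0: 10010 XOR 10111 = 00101
  pos 2: 10110 XOR 10111 = 00001
  pos 6: 10011 XOR 10111 = 00100
Remainder = 0100 (nonzero — an error is detected).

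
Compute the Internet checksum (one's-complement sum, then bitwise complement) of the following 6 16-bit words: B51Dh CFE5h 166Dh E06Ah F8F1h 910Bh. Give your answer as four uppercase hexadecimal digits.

One's-complement addition (fold any carry out of bit 15 back into bit 0):
  0xB51D + 0xCFE5 = 0x18502 → wrap carry → 0x8503
  0x8503 + 0x166D = 0x09B70
  0x9B70 + 0xE06A = 0x17BDA → wrap carry → 0x7BDB
  0x7BDB + 0xF8F1 = 0x174CC → wrap carry → 0x74CD
  0x74CD + 0x910B = 0x105D8 → wrap carry → 0x05D9
One's-complement sum = 0x05D9.
Checksum = ~0x05D9 & 0xFFFF = 0xFA26.

FA26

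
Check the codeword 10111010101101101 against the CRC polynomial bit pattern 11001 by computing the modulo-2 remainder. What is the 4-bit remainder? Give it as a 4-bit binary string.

0110

Modulo-2 division of 10111010101101101 by 11001:
  pos 0: 10111 XOR 11001 = 01110
  pos 1: 11100 XOR 11001 = 00101
  pos 3: 10110 XOR 11001 = 01111
  pos 4: 11111 XOR 11001 = 00110
  pos 6: 11001 XOR 11001 = 00000
  pos 11: 10110 XOR 11001 = 01111
  pos 12: 11111 XOR 11001 = 00110
Remainder = 0110 (nonzero — an error is detected).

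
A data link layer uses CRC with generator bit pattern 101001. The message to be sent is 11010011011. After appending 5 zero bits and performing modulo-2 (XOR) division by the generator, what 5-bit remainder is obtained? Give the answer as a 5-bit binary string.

00111

Append 5 zeros: 1101001101100000. Divide by 101001 (XOR where the leading bit is 1):
  pos 0: 110100 XOR 101001 = 011101
  pos 1: 111011 XOR 101001 = 010010
  pos 2: 100101 XOR 101001 = 001100
  pos 4: 110001 XOR 101001 = 011000
  pos 5: 110001 XOR 101001 = 011000
  pos 6: 110000 XOR 101001 = 011001
  pos 7: 110010 XOR 101001 = 011011
  pos 8: 110110 XOR 101001 = 011111
  pos 9: 111110 XOR 101001 = 010111
  pos 10: 101110 XOR 101001 = 000111
Remainder (last 5 bits) = 00111. This is the CRC / FCS.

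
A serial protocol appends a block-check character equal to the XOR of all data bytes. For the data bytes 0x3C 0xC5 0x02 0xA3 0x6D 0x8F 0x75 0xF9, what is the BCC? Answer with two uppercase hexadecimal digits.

36

XOR the bytes together:
  start with 0x3C
  0x3C ⊕ 0xC5 = 0xF9
  0xF9 ⊕ 0x02 = 0xFB
  0xFB ⊕ 0xA3 = 0x58
  0x58 ⊕ 0x6D = 0x35
  0x35 ⊕ 0x8F = 0xBA
  0xBA ⊕ 0x75 = 0xCF
  0xCF ⊕ 0xF9 = 0x36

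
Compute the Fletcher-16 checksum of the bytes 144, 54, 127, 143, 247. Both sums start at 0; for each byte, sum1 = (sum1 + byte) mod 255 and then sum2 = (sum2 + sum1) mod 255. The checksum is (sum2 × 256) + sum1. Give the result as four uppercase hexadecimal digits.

Running sums (mod 255):
  after byte 0 (144): sum1=144, sum2=144
  after byte 1 (54): sum1=198, sum2=87
  after byte 2 (127): sum1=70, sum2=157
  after byte 3 (143): sum1=213, sum2=115
  after byte 4 (247): sum1=205, sum2=65
Checksum = sum2·256 + sum1 = 65·256 + 205 = 16845 = 0x41CD.

41CD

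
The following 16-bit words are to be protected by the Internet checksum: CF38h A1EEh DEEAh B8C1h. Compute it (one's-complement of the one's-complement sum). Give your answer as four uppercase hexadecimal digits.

One's-complement addition (fold any carry out of bit 15 back into bit 0):
  0xCF38 + 0xA1EE = 0x17126 → wrap carry → 0x7127
  0x7127 + 0xDEEA = 0x15011 → wrap carry → 0x5012
  0x5012 + 0xB8C1 = 0x108D3 → wrap carry → 0x08D4
One's-complement sum = 0x08D4.
Checksum = ~0x08D4 & 0xFFFF = 0xF72B.

F72B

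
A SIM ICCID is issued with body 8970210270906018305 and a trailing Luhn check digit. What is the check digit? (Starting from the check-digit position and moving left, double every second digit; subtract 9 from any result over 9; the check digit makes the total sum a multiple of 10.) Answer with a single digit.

8

Partial digits right→left: 5 0 3 8 1 0 6 0 9 0 7 2 0 1 2 0 7 9 8
Double every second digit counting from the check-digit position (so the 1st, 3rd, 5th, ... of the partial from the right).
  doubled (with −9 where >9): 1 6 2 3 9 5 0 4 5 7 → sum 42
  kept as-is: 0 8 0 0 0 2 1 0 9 → sum 20
Total = 42 + 20 = 62.
Check digit = (10 − (62 mod 10)) mod 10 = 8.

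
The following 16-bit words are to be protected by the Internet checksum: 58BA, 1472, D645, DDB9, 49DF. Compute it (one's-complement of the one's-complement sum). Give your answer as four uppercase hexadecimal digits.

One's-complement addition (fold any carry out of bit 15 back into bit 0):
  0x58BA + 0x1472 = 0x06D2C
  0x6D2C + 0xD645 = 0x14371 → wrap carry → 0x4372
  0x4372 + 0xDDB9 = 0x1212B → wrap carry → 0x212C
  0x212C + 0x49DF = 0x06B0B
One's-complement sum = 0x6B0B.
Checksum = ~0x6B0B & 0xFFFF = 0x94F4.

94F4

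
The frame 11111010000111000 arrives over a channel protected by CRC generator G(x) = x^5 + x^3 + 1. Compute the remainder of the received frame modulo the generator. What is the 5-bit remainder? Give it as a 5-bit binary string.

00000

Modulo-2 division of 11111010000111000 by 101001:
  pos 0: 111110 XOR 101001 = 010111
  pos 1: 101111 XOR 101001 = 000110
  pos 4: 110000 XOR 101001 = 011001
  pos 5: 110010 XOR 101001 = 011011
  pos 6: 110111 XOR 101001 = 011110
  pos 7: 111101 XOR 101001 = 010100
  pos 8: 101001 XOR 101001 = 000000
Remainder = 00000 (zero — the frame passes the CRC check).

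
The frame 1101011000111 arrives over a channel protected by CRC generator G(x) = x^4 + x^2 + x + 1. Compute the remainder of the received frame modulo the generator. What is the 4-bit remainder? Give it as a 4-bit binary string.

0000

Modulo-2 division of 1101011000111 by 10111:
  pos 0: 11010 XOR 10111 = 01101
  pos 1: 11011 XOR 10111 = 01100
  pos 2: 11001 XOR 10111 = 01110
  pos 3: 11100 XOR 10111 = 01011
  pos 4: 10110 XOR 10111 = 00001
  pos 8: 10111 XOR 10111 = 00000
Remainder = 0000 (zero — the frame passes the CRC check).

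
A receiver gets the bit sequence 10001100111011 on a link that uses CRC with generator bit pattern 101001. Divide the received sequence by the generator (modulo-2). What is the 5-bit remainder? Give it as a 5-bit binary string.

Modulo-2 division of 10001100111011 by 101001:
  pos 0: 100011 XOR 101001 = 001010
  pos 2: 101000 XOR 101001 = 000001
  pos 7: 111101 XOR 101001 = 010100
  pos 8: 101001 XOR 101001 = 000000
Remainder = 00000 (zero — the frame passes the CRC check).

00000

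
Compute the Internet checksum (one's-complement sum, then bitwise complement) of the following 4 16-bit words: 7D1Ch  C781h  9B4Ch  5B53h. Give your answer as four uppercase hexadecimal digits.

One's-complement addition (fold any carry out of bit 15 back into bit 0):
  0x7D1C + 0xC781 = 0x1449D → wrap carry → 0x449E
  0x449E + 0x9B4C = 0x0DFEA
  0xDFEA + 0x5B53 = 0x13B3D → wrap carry → 0x3B3E
One's-complement sum = 0x3B3E.
Checksum = ~0x3B3E & 0xFFFF = 0xC4C1.

C4C1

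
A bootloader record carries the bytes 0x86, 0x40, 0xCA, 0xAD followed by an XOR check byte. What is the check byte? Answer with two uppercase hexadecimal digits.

XOR the bytes together:
  start with 0x86
  0x86 ⊕ 0x40 = 0xC6
  0xC6 ⊕ 0xCA = 0x0C
  0x0C ⊕ 0xAD = 0xA1

A1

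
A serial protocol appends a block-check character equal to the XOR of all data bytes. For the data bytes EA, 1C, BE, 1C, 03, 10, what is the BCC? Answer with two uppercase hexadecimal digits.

47

XOR the bytes together:
  start with 0xEA
  0xEA ⊕ 0x1C = 0xF6
  0xF6 ⊕ 0xBE = 0x48
  0x48 ⊕ 0x1C = 0x54
  0x54 ⊕ 0x03 = 0x57
  0x57 ⊕ 0x10 = 0x47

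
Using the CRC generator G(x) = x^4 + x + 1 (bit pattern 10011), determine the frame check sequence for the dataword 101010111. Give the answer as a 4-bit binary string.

Append 4 zeros: 1010101110000. Divide by 10011 (XOR where the leading bit is 1):
  pos 0: 10101 XOR 10011 = 00110
  pos 2: 11001 XOR 10011 = 01010
  pos 3: 10101 XOR 10011 = 00110
  pos 5: 11010 XOR 10011 = 01001
  pos 6: 10010 XOR 10011 = 00001
Remainder (last 4 bits) = 0100. This is the CRC / FCS.

0100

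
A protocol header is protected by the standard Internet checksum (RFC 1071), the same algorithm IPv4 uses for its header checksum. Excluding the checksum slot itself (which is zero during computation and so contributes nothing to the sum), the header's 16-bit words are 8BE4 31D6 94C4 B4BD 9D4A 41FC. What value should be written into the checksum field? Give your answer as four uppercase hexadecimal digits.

197C

One's-complement addition (fold any carry out of bit 15 back into bit 0):
  0x8BE4 + 0x31D6 = 0x0BDBA
  0xBDBA + 0x94C4 = 0x1527E → wrap carry → 0x527F
  0x527F + 0xB4BD = 0x1073C → wrap carry → 0x073D
  0x073D + 0x9D4A = 0x0A487
  0xA487 + 0x41FC = 0x0E683
One's-complement sum = 0xE683.
Checksum = ~0xE683 & 0xFFFF = 0x197C.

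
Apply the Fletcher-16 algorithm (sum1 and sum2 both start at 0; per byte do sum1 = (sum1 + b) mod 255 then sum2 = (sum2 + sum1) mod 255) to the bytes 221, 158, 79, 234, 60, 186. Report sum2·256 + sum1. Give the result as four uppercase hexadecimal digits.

7DAD

Running sums (mod 255):
  after byte 0 (221): sum1=221, sum2=221
  after byte 1 (158): sum1=124, sum2=90
  after byte 2 (79): sum1=203, sum2=38
  after byte 3 (234): sum1=182, sum2=220
  after byte 4 (60): sum1=242, sum2=207
  after byte 5 (186): sum1=173, sum2=125
Checksum = sum2·256 + sum1 = 125·256 + 173 = 32173 = 0x7DAD.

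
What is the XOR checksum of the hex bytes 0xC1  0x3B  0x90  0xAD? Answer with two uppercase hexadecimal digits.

XOR the bytes together:
  start with 0xC1
  0xC1 ⊕ 0x3B = 0xFA
  0xFA ⊕ 0x90 = 0x6A
  0x6A ⊕ 0xAD = 0xC7

C7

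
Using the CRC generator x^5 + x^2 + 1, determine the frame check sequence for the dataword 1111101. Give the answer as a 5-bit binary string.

10000

Append 5 zeros: 111110100000. Divide by 100101 (XOR where the leading bit is 1):
  pos 0: 111110 XOR 100101 = 011011
  pos 1: 110111 XOR 100101 = 010010
  pos 2: 100100 XOR 100101 = 000001
Remainder (last 5 bits) = 10000. This is the CRC / FCS.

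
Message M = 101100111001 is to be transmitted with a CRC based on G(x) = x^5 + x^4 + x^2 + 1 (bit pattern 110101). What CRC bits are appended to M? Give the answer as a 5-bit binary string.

01000

Append 5 zeros: 10110011100100000. Divide by 110101 (XOR where the leading bit is 1):
  pos 0: 101100 XOR 110101 = 011001
  pos 1: 110011 XOR 110101 = 000110
  pos 4: 110110 XOR 110101 = 000011
  pos 8: 110100 XOR 110101 = 000001
Remainder (last 5 bits) = 01000. This is the CRC / FCS.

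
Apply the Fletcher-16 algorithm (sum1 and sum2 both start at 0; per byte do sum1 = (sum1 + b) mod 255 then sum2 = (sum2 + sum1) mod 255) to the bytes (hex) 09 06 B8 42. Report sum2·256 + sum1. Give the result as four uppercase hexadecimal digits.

E90A

Running sums (mod 255):
  after byte 0 (09): sum1=9, sum2=9
  after byte 1 (06): sum1=15, sum2=24
  after byte 2 (B8): sum1=199, sum2=223
  after byte 3 (42): sum1=10, sum2=233
Checksum = sum2·256 + sum1 = 233·256 + 10 = 59658 = 0xE90A.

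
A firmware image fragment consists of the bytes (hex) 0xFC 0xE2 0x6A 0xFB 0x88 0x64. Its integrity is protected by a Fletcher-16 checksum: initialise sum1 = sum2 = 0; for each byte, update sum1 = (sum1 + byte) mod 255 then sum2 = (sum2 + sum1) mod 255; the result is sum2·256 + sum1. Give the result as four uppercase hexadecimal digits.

6F33

Running sums (mod 255):
  after byte 0 (0xFC): sum1=252, sum2=252
  after byte 1 (0xE2): sum1=223, sum2=220
  after byte 2 (0x6A): sum1=74, sum2=39
  after byte 3 (0xFB): sum1=70, sum2=109
  after byte 4 (0x88): sum1=206, sum2=60
  after byte 5 (0x64): sum1=51, sum2=111
Checksum = sum2·256 + sum1 = 111·256 + 51 = 28467 = 0x6F33.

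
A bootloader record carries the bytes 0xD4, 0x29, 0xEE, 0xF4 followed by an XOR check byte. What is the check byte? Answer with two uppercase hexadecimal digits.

E7

XOR the bytes together:
  start with 0xD4
  0xD4 ⊕ 0x29 = 0xFD
  0xFD ⊕ 0xEE = 0x13
  0x13 ⊕ 0xF4 = 0xE7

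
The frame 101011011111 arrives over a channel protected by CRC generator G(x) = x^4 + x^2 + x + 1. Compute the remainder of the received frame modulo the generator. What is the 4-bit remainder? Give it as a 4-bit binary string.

Modulo-2 division of 101011011111 by 10111:
  pos 0: 10101 XOR 10111 = 00010
  pos 3: 10101 XOR 10111 = 00010
  pos 6: 10111 XOR 10111 = 00000
Remainder = 0001 (nonzero — an error is detected).

0001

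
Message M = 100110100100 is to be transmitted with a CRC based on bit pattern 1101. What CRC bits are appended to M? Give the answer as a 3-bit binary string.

010

Append 3 zeros: 100110100100000. Divide by 1101 (XOR where the leading bit is 1):
  pos 0: 1001 XOR 1101 = 0100
  pos 1: 1001 XOR 1101 = 0100
  pos 2: 1000 XOR 1101 = 0101
  pos 3: 1011 XOR 1101 = 0110
  pos 4: 1100 XOR 1101 = 0001
  pos 7: 1010 XOR 1101 = 0111
  pos 8: 1110 XOR 1101 = 0011
  pos 10: 1100 XOR 1101 = 0001
Remainder (last 3 bits) = 010. This is the CRC / FCS.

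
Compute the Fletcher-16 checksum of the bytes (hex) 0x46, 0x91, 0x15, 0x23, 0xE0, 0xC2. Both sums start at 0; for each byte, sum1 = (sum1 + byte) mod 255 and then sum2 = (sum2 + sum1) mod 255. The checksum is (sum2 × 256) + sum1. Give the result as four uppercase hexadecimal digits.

BFB3

Running sums (mod 255):
  after byte 0 (0x46): sum1=70, sum2=70
  after byte 1 (0x91): sum1=215, sum2=30
  after byte 2 (0x15): sum1=236, sum2=11
  after byte 3 (0x23): sum1=16, sum2=27
  after byte 4 (0xE0): sum1=240, sum2=12
  after byte 5 (0xC2): sum1=179, sum2=191
Checksum = sum2·256 + sum1 = 191·256 + 179 = 49075 = 0xBFB3.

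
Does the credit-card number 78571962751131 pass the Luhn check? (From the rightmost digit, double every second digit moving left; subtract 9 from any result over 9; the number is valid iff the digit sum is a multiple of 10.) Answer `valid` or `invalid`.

From the right, keep odd positions and double even positions (subtract 9 from any doubled value over 9):
  doubled (positions 2,4,...): 6 2 5 3 2 1 5 → sum 24
  kept (positions 1,3,...): 1 1 5 2 9 7 8 → sum 33
Total = 57.
57 mod 10 = 7, so the number is invalid.

invalid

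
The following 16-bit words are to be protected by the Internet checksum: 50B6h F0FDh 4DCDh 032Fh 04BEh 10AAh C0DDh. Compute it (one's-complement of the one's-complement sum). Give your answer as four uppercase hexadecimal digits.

9709

One's-complement addition (fold any carry out of bit 15 back into bit 0):
  0x50B6 + 0xF0FD = 0x141B3 → wrap carry → 0x41B4
  0x41B4 + 0x4DCD = 0x08F81
  0x8F81 + 0x032F = 0x092B0
  0x92B0 + 0x04BE = 0x0976E
  0x976E + 0x10AA = 0x0A818
  0xA818 + 0xC0DD = 0x168F5 → wrap carry → 0x68F6
One's-complement sum = 0x68F6.
Checksum = ~0x68F6 & 0xFFFF = 0x9709.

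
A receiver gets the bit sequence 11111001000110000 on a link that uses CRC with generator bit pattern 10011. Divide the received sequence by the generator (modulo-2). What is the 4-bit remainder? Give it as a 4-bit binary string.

Modulo-2 division of 11111001000110000 by 10011:
  pos 0: 11111 XOR 10011 = 01100
  pos 1: 11000 XOR 10011 = 01011
  pos 2: 10110 XOR 10011 = 00101
  pos 4: 10110 XOR 10011 = 00101
  pos 6: 10100 XOR 10011 = 00111
  pos 8: 11111 XOR 10011 = 01100
  pos 9: 11000 XOR 10011 = 01011
  pos 10: 10110 XOR 10011 = 00101
  pos 12: 10100 XOR 10011 = 00111
Remainder = 0111 (nonzero — an error is detected).

0111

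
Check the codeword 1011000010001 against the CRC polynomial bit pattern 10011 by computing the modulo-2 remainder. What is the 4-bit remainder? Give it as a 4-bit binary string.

0000

Modulo-2 division of 1011000010001 by 10011:
  pos 0: 10110 XOR 10011 = 00101
  pos 2: 10100 XOR 10011 = 00111
  pos 4: 11101 XOR 10011 = 01110
  pos 5: 11100 XOR 10011 = 01111
  pos 6: 11110 XOR 10011 = 01101
  pos 7: 11010 XOR 10011 = 01001
  pos 8: 10011 XOR 10011 = 00000
Remainder = 0000 (zero — the frame passes the CRC check).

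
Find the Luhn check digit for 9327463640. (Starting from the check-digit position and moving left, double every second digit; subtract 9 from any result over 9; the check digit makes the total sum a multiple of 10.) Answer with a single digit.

1

Partial digits right→left: 0 4 6 3 6 4 7 2 3 9
Double every second digit counting from the check-digit position (so the 1st, 3rd, 5th, ... of the partial from the right).
  doubled (with −9 where >9): 0 3 3 5 6 → sum 17
  kept as-is: 4 3 4 2 9 → sum 22
Total = 17 + 22 = 39.
Check digit = (10 − (39 mod 10)) mod 10 = 1.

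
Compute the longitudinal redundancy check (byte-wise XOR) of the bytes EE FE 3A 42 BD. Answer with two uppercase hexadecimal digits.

D5

XOR the bytes together:
  start with 0xEE
  0xEE ⊕ 0xFE = 0x10
  0x10 ⊕ 0x3A = 0x2A
  0x2A ⊕ 0x42 = 0x68
  0x68 ⊕ 0xBD = 0xD5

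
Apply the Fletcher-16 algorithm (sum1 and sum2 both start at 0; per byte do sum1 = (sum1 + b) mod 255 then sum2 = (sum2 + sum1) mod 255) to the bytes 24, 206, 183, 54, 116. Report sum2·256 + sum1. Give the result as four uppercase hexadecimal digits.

BB49

Running sums (mod 255):
  after byte 0 (24): sum1=24, sum2=24
  after byte 1 (206): sum1=230, sum2=254
  after byte 2 (183): sum1=158, sum2=157
  after byte 3 (54): sum1=212, sum2=114
  after byte 4 (116): sum1=73, sum2=187
Checksum = sum2·256 + sum1 = 187·256 + 73 = 47945 = 0xBB49.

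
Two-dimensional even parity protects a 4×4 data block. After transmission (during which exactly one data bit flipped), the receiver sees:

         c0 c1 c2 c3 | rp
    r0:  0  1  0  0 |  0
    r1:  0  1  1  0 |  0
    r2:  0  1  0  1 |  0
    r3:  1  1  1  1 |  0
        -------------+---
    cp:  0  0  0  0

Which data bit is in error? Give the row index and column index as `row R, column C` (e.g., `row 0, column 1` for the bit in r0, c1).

Recompute each row's even parity and compare to rp:
  r0: data parity 1, sent rp 0 → mismatch
  r1: data parity 0, sent rp 0 → ok
  r2: data parity 0, sent rp 0 → ok
  r3: data parity 0, sent rp 0 → ok
Recompute each column's even parity and compare to cp:
  c0: data parity 1, sent cp 0 → mismatch
  c1: data parity 0, sent cp 0 → ok
  c2: data parity 0, sent cp 0 → ok
  c3: data parity 0, sent cp 0 → ok
Exactly one row (r0) and one column (c0) fail → the flipped bit is at their intersection.

row 0, column 0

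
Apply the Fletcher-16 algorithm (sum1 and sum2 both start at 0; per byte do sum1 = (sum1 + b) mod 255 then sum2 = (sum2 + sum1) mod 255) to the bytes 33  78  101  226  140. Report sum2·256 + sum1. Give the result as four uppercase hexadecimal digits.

6144

Running sums (mod 255):
  after byte 0 (33): sum1=33, sum2=33
  after byte 1 (78): sum1=111, sum2=144
  after byte 2 (101): sum1=212, sum2=101
  after byte 3 (226): sum1=183, sum2=29
  after byte 4 (140): sum1=68, sum2=97
Checksum = sum2·256 + sum1 = 97·256 + 68 = 24900 = 0x6144.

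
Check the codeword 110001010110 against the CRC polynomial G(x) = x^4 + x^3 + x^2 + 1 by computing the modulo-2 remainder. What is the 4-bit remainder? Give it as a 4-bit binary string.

Modulo-2 division of 110001010110 by 11101:
  pos 0: 11000 XOR 11101 = 00101
  pos 2: 10110 XOR 11101 = 01011
  pos 3: 10111 XOR 11101 = 01010
  pos 4: 10100 XOR 11101 = 01001
  pos 5: 10011 XOR 11101 = 01110
  pos 6: 11101 XOR 11101 = 00000
Remainder = 0000 (zero — the frame passes the CRC check).

0000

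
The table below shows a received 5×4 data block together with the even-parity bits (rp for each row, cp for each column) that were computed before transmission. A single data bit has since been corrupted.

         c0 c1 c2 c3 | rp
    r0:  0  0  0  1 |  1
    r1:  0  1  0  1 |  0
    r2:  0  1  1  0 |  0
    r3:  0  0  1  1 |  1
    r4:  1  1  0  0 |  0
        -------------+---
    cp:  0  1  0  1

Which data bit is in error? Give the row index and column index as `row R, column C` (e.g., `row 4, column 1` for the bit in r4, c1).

row 3, column 0

Recompute each row's even parity and compare to rp:
  r0: data parity 1, sent rp 1 → ok
  r1: data parity 0, sent rp 0 → ok
  r2: data parity 0, sent rp 0 → ok
  r3: data parity 0, sent rp 1 → mismatch
  r4: data parity 0, sent rp 0 → ok
Recompute each column's even parity and compare to cp:
  c0: data parity 1, sent cp 0 → mismatch
  c1: data parity 1, sent cp 1 → ok
  c2: data parity 0, sent cp 0 → ok
  c3: data parity 1, sent cp 1 → ok
Exactly one row (r3) and one column (c0) fail → the flipped bit is at their intersection.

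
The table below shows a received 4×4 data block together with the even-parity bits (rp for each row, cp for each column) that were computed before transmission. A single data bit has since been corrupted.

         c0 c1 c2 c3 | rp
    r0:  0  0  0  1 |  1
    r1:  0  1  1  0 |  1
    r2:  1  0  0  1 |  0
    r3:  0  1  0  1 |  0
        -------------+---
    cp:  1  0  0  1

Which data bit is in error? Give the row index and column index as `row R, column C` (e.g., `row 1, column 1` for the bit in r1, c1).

Recompute each row's even parity and compare to rp:
  r0: data parity 1, sent rp 1 → ok
  r1: data parity 0, sent rp 1 → mismatch
  r2: data parity 0, sent rp 0 → ok
  r3: data parity 0, sent rp 0 → ok
Recompute each column's even parity and compare to cp:
  c0: data parity 1, sent cp 1 → ok
  c1: data parity 0, sent cp 0 → ok
  c2: data parity 1, sent cp 0 → mismatch
  c3: data parity 1, sent cp 1 → ok
Exactly one row (r1) and one column (c2) fail → the flipped bit is at their intersection.

row 1, column 2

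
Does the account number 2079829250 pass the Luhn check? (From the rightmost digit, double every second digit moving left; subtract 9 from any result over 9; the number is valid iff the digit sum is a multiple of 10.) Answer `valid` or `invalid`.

invalid

From the right, keep odd positions and double even positions (subtract 9 from any doubled value over 9):
  doubled (positions 2,4,...): 1 9 7 5 4 → sum 26
  kept (positions 1,3,...): 0 2 2 9 0 → sum 13
Total = 39.
39 mod 10 = 9, so the number is invalid.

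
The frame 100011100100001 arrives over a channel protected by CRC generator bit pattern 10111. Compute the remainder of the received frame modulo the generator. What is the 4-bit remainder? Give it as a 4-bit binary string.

0000

Modulo-2 division of 100011100100001 by 10111:
  pos 0: 10001 XOR 10111 = 00110
  pos 2: 11011 XOR 10111 = 01100
  pos 3: 11000 XOR 10111 = 01111
  pos 4: 11110 XOR 10111 = 01001
  pos 5: 10011 XOR 10111 = 00100
  pos 7: 10000 XOR 10111 = 00111
  pos 9: 11100 XOR 10111 = 01011
  pos 10: 10111 XOR 10111 = 00000
Remainder = 0000 (zero — the frame passes the CRC check).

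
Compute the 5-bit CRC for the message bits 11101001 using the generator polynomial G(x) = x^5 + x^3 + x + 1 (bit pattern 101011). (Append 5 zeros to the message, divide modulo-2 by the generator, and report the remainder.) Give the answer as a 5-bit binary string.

Append 5 zeros: 1110100100000. Divide by 101011 (XOR where the leading bit is 1):
  pos 0: 111010 XOR 101011 = 010001
  pos 1: 100010 XOR 101011 = 001001
  pos 3: 100110 XOR 101011 = 001101
  pos 5: 110100 XOR 101011 = 011111
  pos 6: 111110 XOR 101011 = 010101
  pos 7: 101010 XOR 101011 = 000001
Remainder (last 5 bits) = 00001. This is the CRC / FCS.

00001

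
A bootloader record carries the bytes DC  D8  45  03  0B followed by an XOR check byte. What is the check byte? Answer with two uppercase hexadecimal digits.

49

XOR the bytes together:
  start with 0xDC
  0xDC ⊕ 0xD8 = 0x04
  0x04 ⊕ 0x45 = 0x41
  0x41 ⊕ 0x03 = 0x42
  0x42 ⊕ 0x0B = 0x49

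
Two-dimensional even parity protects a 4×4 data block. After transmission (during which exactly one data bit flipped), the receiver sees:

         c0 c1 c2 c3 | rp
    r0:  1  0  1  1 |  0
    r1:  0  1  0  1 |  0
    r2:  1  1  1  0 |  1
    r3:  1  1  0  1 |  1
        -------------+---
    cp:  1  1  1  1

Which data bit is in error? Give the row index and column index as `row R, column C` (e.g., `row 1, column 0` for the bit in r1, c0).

Recompute each row's even parity and compare to rp:
  r0: data parity 1, sent rp 0 → mismatch
  r1: data parity 0, sent rp 0 → ok
  r2: data parity 1, sent rp 1 → ok
  r3: data parity 1, sent rp 1 → ok
Recompute each column's even parity and compare to cp:
  c0: data parity 1, sent cp 1 → ok
  c1: data parity 1, sent cp 1 → ok
  c2: data parity 0, sent cp 1 → mismatch
  c3: data parity 1, sent cp 1 → ok
Exactly one row (r0) and one column (c2) fail → the flipped bit is at their intersection.

row 0, column 2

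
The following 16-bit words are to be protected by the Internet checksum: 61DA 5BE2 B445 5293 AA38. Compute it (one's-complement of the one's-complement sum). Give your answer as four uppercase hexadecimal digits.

One's-complement addition (fold any carry out of bit 15 back into bit 0):
  0x61DA + 0x5BE2 = 0x0BDBC
  0xBDBC + 0xB445 = 0x17201 → wrap carry → 0x7202
  0x7202 + 0x5293 = 0x0C495
  0xC495 + 0xAA38 = 0x16ECD → wrap carry → 0x6ECE
One's-complement sum = 0x6ECE.
Checksum = ~0x6ECE & 0xFFFF = 0x9131.

9131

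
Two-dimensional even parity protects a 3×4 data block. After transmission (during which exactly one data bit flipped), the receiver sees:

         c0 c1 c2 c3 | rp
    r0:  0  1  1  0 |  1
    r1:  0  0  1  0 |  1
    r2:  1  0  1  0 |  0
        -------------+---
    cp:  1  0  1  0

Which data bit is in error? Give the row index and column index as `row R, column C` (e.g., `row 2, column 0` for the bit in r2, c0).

row 0, column 1

Recompute each row's even parity and compare to rp:
  r0: data parity 0, sent rp 1 → mismatch
  r1: data parity 1, sent rp 1 → ok
  r2: data parity 0, sent rp 0 → ok
Recompute each column's even parity and compare to cp:
  c0: data parity 1, sent cp 1 → ok
  c1: data parity 1, sent cp 0 → mismatch
  c2: data parity 1, sent cp 1 → ok
  c3: data parity 0, sent cp 0 → ok
Exactly one row (r0) and one column (c1) fail → the flipped bit is at their intersection.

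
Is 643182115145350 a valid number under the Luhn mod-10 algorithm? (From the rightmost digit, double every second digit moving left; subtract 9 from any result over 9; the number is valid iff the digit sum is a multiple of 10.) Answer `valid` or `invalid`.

From the right, keep odd positions and double even positions (subtract 9 from any doubled value over 9):
  doubled (positions 2,4,...): 1 1 2 2 4 2 8 → sum 20
  kept (positions 1,3,...): 0 3 4 5 1 8 3 6 → sum 30
Total = 50.
50 mod 10 = 0, so the number is valid.

valid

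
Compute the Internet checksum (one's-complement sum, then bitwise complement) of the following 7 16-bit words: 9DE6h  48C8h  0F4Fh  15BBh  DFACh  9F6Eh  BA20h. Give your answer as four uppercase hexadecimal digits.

BB0A

One's-complement addition (fold any carry out of bit 15 back into bit 0):
  0x9DE6 + 0x48C8 = 0x0E6AE
  0xE6AE + 0x0F4F = 0x0F5FD
  0xF5FD + 0x15BB = 0x10BB8 → wrap carry → 0x0BB9
  0x0BB9 + 0xDFAC = 0x0EB65
  0xEB65 + 0x9F6E = 0x18AD3 → wrap carry → 0x8AD4
  0x8AD4 + 0xBA20 = 0x144F4 → wrap carry → 0x44F5
One's-complement sum = 0x44F5.
Checksum = ~0x44F5 & 0xFFFF = 0xBB0A.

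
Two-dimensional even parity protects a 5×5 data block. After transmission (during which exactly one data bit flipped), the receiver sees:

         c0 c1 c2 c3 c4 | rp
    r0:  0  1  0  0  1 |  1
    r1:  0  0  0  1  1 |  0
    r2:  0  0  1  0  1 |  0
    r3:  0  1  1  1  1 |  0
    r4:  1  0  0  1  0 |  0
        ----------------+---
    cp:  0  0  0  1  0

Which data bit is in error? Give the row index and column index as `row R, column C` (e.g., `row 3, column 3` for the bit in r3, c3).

Recompute each row's even parity and compare to rp:
  r0: data parity 0, sent rp 1 → mismatch
  r1: data parity 0, sent rp 0 → ok
  r2: data parity 0, sent rp 0 → ok
  r3: data parity 0, sent rp 0 → ok
  r4: data parity 0, sent rp 0 → ok
Recompute each column's even parity and compare to cp:
  c0: data parity 1, sent cp 0 → mismatch
  c1: data parity 0, sent cp 0 → ok
  c2: data parity 0, sent cp 0 → ok
  c3: data parity 1, sent cp 1 → ok
  c4: data parity 0, sent cp 0 → ok
Exactly one row (r0) and one column (c0) fail → the flipped bit is at their intersection.

row 0, column 0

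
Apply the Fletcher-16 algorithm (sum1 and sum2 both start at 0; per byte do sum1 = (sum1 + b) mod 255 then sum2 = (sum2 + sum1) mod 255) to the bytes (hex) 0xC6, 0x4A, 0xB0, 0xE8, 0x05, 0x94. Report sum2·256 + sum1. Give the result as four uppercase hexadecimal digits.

Running sums (mod 255):
  after byte 0 (0xC6): sum1=198, sum2=198
  after byte 1 (0x4A): sum1=17, sum2=215
  after byte 2 (0xB0): sum1=193, sum2=153
  after byte 3 (0xE8): sum1=170, sum2=68
  after byte 4 (0x05): sum1=175, sum2=243
  after byte 5 (0x94): sum1=68, sum2=56
Checksum = sum2·256 + sum1 = 56·256 + 68 = 14404 = 0x3844.

3844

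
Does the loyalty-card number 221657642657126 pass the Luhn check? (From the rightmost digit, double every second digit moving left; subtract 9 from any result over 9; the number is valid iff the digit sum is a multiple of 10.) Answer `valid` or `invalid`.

valid

From the right, keep odd positions and double even positions (subtract 9 from any doubled value over 9):
  doubled (positions 2,4,...): 4 5 3 8 5 3 4 → sum 32
  kept (positions 1,3,...): 6 1 5 2 6 5 1 2 → sum 28
Total = 60.
60 mod 10 = 0, so the number is valid.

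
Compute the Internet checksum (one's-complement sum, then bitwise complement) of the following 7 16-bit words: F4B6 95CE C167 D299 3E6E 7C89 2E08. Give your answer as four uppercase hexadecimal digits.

One's-complement addition (fold any carry out of bit 15 back into bit 0):
  0xF4B6 + 0x95CE = 0x18A84 → wrap carry → 0x8A85
  0x8A85 + 0xC167 = 0x14BEC → wrap carry → 0x4BED
  0x4BED + 0xD299 = 0x11E86 → wrap carry → 0x1E87
  0x1E87 + 0x3E6E = 0x05CF5
  0x5CF5 + 0x7C89 = 0x0D97E
  0xD97E + 0x2E08 = 0x10786 → wrap carry → 0x0787
One's-complement sum = 0x0787.
Checksum = ~0x0787 & 0xFFFF = 0xF878.

F878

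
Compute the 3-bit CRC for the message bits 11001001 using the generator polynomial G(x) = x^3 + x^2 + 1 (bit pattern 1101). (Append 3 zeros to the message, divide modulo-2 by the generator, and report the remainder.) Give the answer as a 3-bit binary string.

010

Append 3 zeros: 11001001000. Divide by 1101 (XOR where the leading bit is 1):
  pos 0: 1100 XOR 1101 = 0001
  pos 3: 1100 XOR 1101 = 0001
  pos 6: 1100 XOR 1101 = 0001
Remainder (last 3 bits) = 010. This is the CRC / FCS.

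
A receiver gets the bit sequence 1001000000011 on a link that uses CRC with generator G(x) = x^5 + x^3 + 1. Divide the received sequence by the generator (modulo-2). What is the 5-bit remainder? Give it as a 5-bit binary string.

Modulo-2 division of 1001000000011 by 101001:
  pos 0: 100100 XOR 101001 = 001101
  pos 2: 110100 XOR 101001 = 011101
  pos 3: 111010 XOR 101001 = 010011
  pos 4: 100110 XOR 101001 = 001111
  pos 6: 111101 XOR 101001 = 010100
  pos 7: 101001 XOR 101001 = 000000
Remainder = 00000 (zero — the frame passes the CRC check).

00000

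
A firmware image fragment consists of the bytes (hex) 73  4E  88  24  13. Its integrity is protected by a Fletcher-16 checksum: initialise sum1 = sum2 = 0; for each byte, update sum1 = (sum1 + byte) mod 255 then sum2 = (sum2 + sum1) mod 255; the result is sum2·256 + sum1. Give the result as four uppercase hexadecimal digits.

6F81

Running sums (mod 255):
  after byte 0 (73): sum1=115, sum2=115
  after byte 1 (4E): sum1=193, sum2=53
  after byte 2 (88): sum1=74, sum2=127
  after byte 3 (24): sum1=110, sum2=237
  after byte 4 (13): sum1=129, sum2=111
Checksum = sum2·256 + sum1 = 111·256 + 129 = 28545 = 0x6F81.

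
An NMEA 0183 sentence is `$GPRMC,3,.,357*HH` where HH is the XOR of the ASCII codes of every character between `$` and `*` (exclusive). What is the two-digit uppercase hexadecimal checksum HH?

XOR the ASCII codes of the payload characters:
  'G' = 0x47 → acc = 0x47
  'P' = 0x50 → acc = 0x17
  'R' = 0x52 → acc = 0x45
  'M' = 0x4D → acc = 0x08
  'C' = 0x43 → acc = 0x4B
  ',' = 0x2C → acc = 0x67
  '3' = 0x33 → acc = 0x54
  ',' = 0x2C → acc = 0x78
  '.' = 0x2E → acc = 0x56
  ',' = 0x2C → acc = 0x7A
  '3' = 0x33 → acc = 0x49
  '5' = 0x35 → acc = 0x7C
  '7' = 0x37 → acc = 0x4B
Checksum = 0x4B.

4B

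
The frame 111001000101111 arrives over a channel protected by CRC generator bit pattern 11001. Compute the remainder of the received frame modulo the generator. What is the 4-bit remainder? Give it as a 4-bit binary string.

1000

Modulo-2 division of 111001000101111 by 11001:
  pos 0: 11100 XOR 11001 = 00101
  pos 2: 10110 XOR 11001 = 01111
  pos 3: 11110 XOR 11001 = 00111
  pos 5: 11101 XOR 11001 = 00100
  pos 7: 10001 XOR 11001 = 01000
  pos 8: 10001 XOR 11001 = 01000
  pos 9: 10001 XOR 11001 = 01000
  pos 10: 10001 XOR 11001 = 01000
Remainder = 1000 (nonzero — an error is detected).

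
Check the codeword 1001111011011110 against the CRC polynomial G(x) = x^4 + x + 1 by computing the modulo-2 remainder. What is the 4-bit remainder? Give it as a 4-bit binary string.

0111

Modulo-2 division of 1001111011011110 by 10011:
  pos 0: 10011 XOR 10011 = 00000
  pos 5: 11011 XOR 10011 = 01000
  pos 6: 10000 XOR 10011 = 00011
  pos 9: 11111 XOR 10011 = 01100
  pos 10: 11001 XOR 10011 = 01010
  pos 11: 10100 XOR 10011 = 00111
Remainder = 0111 (nonzero — an error is detected).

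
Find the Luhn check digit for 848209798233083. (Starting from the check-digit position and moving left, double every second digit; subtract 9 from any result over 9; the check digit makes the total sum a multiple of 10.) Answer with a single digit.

Partial digits right→left: 3 8 0 3 3 2 8 9 7 9 0 2 8 4 8
Double every second digit counting from the check-digit position (so the 1st, 3rd, 5th, ... of the partial from the right).
  doubled (with −9 where >9): 6 0 6 7 5 0 7 7 → sum 38
  kept as-is: 8 3 2 9 9 2 4 → sum 37
Total = 38 + 37 = 75.
Check digit = (10 − (75 mod 10)) mod 10 = 5.

5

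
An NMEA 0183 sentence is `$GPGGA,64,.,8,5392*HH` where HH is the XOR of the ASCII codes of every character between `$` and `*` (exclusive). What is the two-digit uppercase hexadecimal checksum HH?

4F

XOR the ASCII codes of the payload characters:
  'G' = 0x47 → acc = 0x47
  'P' = 0x50 → acc = 0x17
  'G' = 0x47 → acc = 0x50
  'G' = 0x47 → acc = 0x17
  'A' = 0x41 → acc = 0x56
  ',' = 0x2C → acc = 0x7A
  '6' = 0x36 → acc = 0x4C
  '4' = 0x34 → acc = 0x78
  ',' = 0x2C → acc = 0x54
  '.' = 0x2E → acc = 0x7A
  ',' = 0x2C → acc = 0x56
  '8' = 0x38 → acc = 0x6E
  ',' = 0x2C → acc = 0x42
  '5' = 0x35 → acc = 0x77
  '3' = 0x33 → acc = 0x44
  '9' = 0x39 → acc = 0x7D
  '2' = 0x32 → acc = 0x4F
Checksum = 0x4F.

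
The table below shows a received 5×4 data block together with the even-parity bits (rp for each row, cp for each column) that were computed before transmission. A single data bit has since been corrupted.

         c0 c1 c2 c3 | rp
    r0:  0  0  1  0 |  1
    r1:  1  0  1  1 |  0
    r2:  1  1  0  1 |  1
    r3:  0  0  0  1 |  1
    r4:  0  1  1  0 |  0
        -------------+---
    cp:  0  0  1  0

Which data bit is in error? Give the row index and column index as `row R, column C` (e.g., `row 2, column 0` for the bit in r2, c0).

row 1, column 3

Recompute each row's even parity and compare to rp:
  r0: data parity 1, sent rp 1 → ok
  r1: data parity 1, sent rp 0 → mismatch
  r2: data parity 1, sent rp 1 → ok
  r3: data parity 1, sent rp 1 → ok
  r4: data parity 0, sent rp 0 → ok
Recompute each column's even parity and compare to cp:
  c0: data parity 0, sent cp 0 → ok
  c1: data parity 0, sent cp 0 → ok
  c2: data parity 1, sent cp 1 → ok
  c3: data parity 1, sent cp 0 → mismatch
Exactly one row (r1) and one column (c3) fail → the flipped bit is at their intersection.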